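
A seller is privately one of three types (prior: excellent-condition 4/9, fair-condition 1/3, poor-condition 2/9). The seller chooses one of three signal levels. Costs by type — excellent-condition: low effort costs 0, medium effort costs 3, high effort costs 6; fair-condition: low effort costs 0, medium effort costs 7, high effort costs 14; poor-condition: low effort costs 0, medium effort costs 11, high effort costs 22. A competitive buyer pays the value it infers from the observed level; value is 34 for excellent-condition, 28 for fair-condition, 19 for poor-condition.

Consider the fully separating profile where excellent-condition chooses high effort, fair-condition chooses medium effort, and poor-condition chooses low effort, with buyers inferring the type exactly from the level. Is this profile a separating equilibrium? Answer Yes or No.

Separating prices: high effort → 34, medium effort → 28, low effort → 19.
excellent-condition (assigned high effort): low effort: 19 − 0 = 19; medium effort: 28 − 3 = 25; high effort: 34 − 6 = 28. excellent-condition stays.
fair-condition (assigned medium effort): low effort: 19 − 0 = 19; medium effort: 28 − 7 = 21; high effort: 34 − 14 = 20. fair-condition stays.
poor-condition (assigned low effort): low effort: 19 − 0 = 19; medium effort: 28 − 11 = 17; high effort: 34 − 22 = 12. poor-condition stays.
Every type prefers its assigned level; separation holds.

Yes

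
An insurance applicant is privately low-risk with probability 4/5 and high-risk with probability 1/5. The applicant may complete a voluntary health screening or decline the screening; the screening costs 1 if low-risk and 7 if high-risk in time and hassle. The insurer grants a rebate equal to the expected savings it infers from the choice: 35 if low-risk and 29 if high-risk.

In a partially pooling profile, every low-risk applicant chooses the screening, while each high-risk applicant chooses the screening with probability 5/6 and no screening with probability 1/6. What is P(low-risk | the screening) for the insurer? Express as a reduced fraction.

P(the screening) = (4/5)·1 + (1/5)·(5/6) = 29/30.
By Bayes' rule, P(low-risk | the screening) = (4/5) / (29/30) = 24/29.

24/29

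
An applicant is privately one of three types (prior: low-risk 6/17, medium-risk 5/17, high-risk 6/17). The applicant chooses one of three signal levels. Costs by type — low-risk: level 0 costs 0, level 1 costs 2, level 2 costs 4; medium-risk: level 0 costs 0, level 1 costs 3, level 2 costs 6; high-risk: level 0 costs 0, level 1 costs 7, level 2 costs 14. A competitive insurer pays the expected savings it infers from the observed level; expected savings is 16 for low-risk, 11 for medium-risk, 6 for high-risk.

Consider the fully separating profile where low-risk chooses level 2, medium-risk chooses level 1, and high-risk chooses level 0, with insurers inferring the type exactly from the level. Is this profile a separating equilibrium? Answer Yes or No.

Separating rebates: level 2 → 16, level 1 → 11, level 0 → 6.
low-risk (assigned level 2): level 0: 6 − 0 = 6; level 1: 11 − 2 = 9; level 2: 16 − 4 = 12. low-risk stays.
medium-risk (assigned level 1): level 0: 6 − 0 = 6; level 1: 11 − 3 = 8; level 2: 16 − 6 = 10. medium-risk prefers level 2.
high-risk (assigned level 0): level 0: 6 − 0 = 6; level 1: 11 − 7 = 4; level 2: 16 − 14 = 2. high-risk stays.
At least one type deviates; the separating profile fails.

No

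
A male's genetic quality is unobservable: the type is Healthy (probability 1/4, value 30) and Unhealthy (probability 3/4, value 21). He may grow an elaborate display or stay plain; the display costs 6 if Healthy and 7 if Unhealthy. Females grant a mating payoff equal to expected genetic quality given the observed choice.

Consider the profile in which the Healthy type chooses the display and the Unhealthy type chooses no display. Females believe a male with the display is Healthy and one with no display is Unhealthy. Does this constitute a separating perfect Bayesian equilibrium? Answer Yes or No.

Under these beliefs, the display earns mating payoff 30 and no display earns mating payoff 21.
Healthy: the display nets 30 − 6 = 24; no display nets 21. Healthy prefers the display.
Unhealthy: the display nets 30 − 7 = 23; no display nets 21. Unhealthy would deviate to the display.
Unhealthy has a profitable deviation, so the profile is not an equilibrium.

No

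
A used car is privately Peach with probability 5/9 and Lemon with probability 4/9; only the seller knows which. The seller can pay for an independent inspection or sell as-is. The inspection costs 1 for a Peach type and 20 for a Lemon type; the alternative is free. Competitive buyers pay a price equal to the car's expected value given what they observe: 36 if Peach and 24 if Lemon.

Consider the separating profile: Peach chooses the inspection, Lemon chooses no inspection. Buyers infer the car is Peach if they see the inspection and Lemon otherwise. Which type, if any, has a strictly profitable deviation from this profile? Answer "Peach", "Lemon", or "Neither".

The inspection pays 36; no inspection pays 24.
Peach: assigned the inspection, nets 36 − 1 = 35; deviating to no inspection nets 24.
Lemon: assigned no inspection, nets 24; deviating to the inspection nets 36 − 20 = 16.
Both types strictly prefer their assigned action; no profitable deviation.

Neither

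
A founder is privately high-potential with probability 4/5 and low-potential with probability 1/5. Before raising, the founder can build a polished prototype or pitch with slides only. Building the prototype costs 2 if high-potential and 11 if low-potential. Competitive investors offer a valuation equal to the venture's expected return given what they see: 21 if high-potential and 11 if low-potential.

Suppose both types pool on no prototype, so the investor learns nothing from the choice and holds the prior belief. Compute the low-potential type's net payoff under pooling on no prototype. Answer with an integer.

19

Pooled valuation = 4/5·21 + 1/5·11 = 19.
low-potential pays no cost for no prototype, so net payoff = 19.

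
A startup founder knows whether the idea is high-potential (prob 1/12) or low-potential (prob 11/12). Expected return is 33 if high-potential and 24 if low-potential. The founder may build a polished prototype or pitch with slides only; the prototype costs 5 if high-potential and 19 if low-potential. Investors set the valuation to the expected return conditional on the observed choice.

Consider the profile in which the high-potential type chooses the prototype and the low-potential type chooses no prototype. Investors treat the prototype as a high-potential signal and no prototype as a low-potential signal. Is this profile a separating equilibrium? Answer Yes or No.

Yes

Under these beliefs, the prototype earns valuation 33 and no prototype earns valuation 24.
high-potential: the prototype nets 33 − 5 = 28; no prototype nets 24. high-potential prefers the prototype.
low-potential: the prototype nets 33 − 19 = 14; no prototype nets 24. low-potential prefers no prototype.
Neither type deviates, so the separating profile is an equilibrium.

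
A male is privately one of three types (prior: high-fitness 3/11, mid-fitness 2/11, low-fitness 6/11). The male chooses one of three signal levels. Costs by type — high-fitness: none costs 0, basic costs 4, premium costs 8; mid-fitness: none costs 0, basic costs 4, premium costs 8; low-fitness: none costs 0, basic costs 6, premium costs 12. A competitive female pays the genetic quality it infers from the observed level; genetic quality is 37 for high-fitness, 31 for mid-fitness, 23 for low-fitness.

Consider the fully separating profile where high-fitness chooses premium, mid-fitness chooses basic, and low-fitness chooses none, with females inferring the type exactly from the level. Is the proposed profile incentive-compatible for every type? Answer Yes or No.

Separating mating payoffs: premium → 37, basic → 31, none → 23.
high-fitness (assigned premium): none: 23 − 0 = 23; basic: 31 − 4 = 27; premium: 37 − 8 = 29. high-fitness stays.
mid-fitness (assigned basic): none: 23 − 0 = 23; basic: 31 − 4 = 27; premium: 37 − 8 = 29. mid-fitness prefers premium.
low-fitness (assigned none): none: 23 − 0 = 23; basic: 31 − 6 = 25; premium: 37 − 12 = 25. low-fitness prefers basic.
At least one type deviates; the separating profile fails.

No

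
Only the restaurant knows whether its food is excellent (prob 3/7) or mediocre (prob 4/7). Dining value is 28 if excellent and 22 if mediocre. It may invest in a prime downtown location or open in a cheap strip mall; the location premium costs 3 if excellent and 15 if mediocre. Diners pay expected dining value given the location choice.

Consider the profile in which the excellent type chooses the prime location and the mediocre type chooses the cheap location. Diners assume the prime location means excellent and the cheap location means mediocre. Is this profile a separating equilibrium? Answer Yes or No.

Under these beliefs, the prime location earns price premium 28 and the cheap location earns price premium 22.
excellent: the prime location nets 28 − 3 = 25; the cheap location nets 22. excellent prefers the prime location.
mediocre: the prime location nets 28 − 15 = 13; the cheap location nets 22. mediocre prefers the cheap location.
Neither type deviates, so the separating profile is an equilibrium.

Yes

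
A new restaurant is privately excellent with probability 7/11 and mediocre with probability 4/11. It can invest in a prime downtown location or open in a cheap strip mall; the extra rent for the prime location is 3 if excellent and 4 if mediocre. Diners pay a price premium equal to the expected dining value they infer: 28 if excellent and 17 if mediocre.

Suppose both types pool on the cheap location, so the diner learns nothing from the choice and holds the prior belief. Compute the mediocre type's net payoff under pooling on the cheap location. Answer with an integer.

Pooled price premium = 7/11·28 + 4/11·17 = 24.
mediocre pays no cost for the cheap location, so net payoff = 24.

24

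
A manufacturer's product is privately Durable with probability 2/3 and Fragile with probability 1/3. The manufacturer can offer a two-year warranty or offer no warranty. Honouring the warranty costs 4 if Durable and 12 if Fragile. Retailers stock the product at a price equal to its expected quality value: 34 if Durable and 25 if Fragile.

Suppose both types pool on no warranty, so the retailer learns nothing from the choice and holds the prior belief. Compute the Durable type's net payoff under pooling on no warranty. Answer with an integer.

Pooled price = 2/3·34 + 1/3·25 = 31.
Durable pays no cost for no warranty, so net payoff = 31.

31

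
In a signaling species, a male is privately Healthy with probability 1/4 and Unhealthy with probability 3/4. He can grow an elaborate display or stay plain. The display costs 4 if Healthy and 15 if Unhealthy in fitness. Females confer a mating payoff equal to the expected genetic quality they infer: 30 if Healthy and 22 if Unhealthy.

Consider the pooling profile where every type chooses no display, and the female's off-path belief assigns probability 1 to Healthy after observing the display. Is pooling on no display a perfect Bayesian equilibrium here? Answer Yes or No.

On path, the female holds the prior and pays 1/4·30 + 3/4·22 = 24. Off path (the display), believing Healthy, it pays 30.
Healthy: no display nets 24; the display nets 30 − 4 = 26. Healthy would deviate.
Unhealthy: no display nets 24; the display nets 30 − 15 = 15. Unhealthy stays.
A type deviates, so pooling fails.

No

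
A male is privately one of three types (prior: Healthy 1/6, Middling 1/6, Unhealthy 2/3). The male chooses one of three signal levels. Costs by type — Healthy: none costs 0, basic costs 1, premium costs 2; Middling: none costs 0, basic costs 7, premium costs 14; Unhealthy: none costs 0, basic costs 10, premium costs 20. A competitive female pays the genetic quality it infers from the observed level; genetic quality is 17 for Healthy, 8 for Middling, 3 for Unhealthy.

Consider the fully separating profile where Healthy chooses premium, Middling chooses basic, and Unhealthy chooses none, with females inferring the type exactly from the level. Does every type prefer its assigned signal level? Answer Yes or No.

No

Separating mating payoffs: premium → 17, basic → 8, none → 3.
Healthy (assigned premium): none: 3 − 0 = 3; basic: 8 − 1 = 7; premium: 17 − 2 = 15. Healthy stays.
Middling (assigned basic): none: 3 − 0 = 3; basic: 8 − 7 = 1; premium: 17 − 14 = 3. Middling prefers none.
Unhealthy (assigned none): none: 3 − 0 = 3; basic: 8 − 10 = -2; premium: 17 − 20 = -3. Unhealthy stays.
At least one type deviates; the separating profile fails.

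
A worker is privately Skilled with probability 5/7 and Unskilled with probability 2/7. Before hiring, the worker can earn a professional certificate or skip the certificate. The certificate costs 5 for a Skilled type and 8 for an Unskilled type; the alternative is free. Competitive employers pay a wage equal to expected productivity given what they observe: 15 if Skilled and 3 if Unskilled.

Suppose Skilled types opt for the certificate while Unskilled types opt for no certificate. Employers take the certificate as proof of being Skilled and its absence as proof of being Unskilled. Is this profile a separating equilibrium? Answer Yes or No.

Under these beliefs, the certificate earns wage 15 and no certificate earns wage 3.
Skilled: the certificate nets 15 − 5 = 10; no certificate nets 3. Skilled prefers the certificate.
Unskilled: the certificate nets 15 − 8 = 7; no certificate nets 3. Unskilled would deviate to the certificate.
Unskilled has a profitable deviation, so the profile is not an equilibrium.

No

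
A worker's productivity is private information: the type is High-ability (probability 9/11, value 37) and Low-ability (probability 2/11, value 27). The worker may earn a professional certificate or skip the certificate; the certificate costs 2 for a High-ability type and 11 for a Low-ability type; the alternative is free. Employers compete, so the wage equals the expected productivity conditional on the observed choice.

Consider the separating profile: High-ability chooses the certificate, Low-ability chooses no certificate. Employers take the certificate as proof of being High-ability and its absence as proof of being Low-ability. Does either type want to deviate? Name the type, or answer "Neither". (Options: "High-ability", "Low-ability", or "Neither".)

The certificate pays 37; no certificate pays 27.
High-ability: assigned the certificate, nets 37 − 2 = 35; deviating to no certificate nets 27.
Low-ability: assigned no certificate, nets 27; deviating to the certificate nets 37 − 11 = 26.
Both types strictly prefer their assigned action; no profitable deviation.

Neither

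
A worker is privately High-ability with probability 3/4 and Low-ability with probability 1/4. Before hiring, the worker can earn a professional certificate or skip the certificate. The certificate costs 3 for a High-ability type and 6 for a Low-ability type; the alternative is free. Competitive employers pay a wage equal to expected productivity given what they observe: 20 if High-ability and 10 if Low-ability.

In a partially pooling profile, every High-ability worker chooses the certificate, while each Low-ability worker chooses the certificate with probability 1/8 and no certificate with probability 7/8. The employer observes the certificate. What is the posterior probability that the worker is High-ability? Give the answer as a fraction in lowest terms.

P(the certificate) = (3/4)·1 + (1/4)·(1/8) = 25/32.
By Bayes' rule, P(High-ability | the certificate) = (3/4) / (25/32) = 24/25.

24/25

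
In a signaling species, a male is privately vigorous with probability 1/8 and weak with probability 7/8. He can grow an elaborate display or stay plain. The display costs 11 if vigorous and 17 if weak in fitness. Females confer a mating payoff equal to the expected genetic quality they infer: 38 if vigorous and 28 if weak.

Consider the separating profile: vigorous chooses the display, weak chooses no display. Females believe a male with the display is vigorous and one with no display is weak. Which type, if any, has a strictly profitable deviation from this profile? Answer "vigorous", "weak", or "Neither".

The display pays 38; no display pays 28.
vigorous: assigned the display, nets 38 − 11 = 27; deviating to no display nets 28.
weak: assigned no display, nets 28; deviating to the display nets 38 − 17 = 21.
The vigorous type gains 1 by deviating.

vigorous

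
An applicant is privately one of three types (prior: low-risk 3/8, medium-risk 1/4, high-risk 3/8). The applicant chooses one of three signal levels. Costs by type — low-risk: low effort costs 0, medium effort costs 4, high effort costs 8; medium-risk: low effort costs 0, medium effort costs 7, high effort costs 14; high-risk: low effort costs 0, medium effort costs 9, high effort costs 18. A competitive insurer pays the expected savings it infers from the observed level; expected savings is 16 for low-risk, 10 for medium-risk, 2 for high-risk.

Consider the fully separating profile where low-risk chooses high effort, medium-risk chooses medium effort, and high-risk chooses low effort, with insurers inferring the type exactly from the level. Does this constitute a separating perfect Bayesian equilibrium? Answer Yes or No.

Yes

Separating rebates: high effort → 16, medium effort → 10, low effort → 2.
low-risk (assigned high effort): low effort: 2 − 0 = 2; medium effort: 10 − 4 = 6; high effort: 16 − 8 = 8. low-risk stays.
medium-risk (assigned medium effort): low effort: 2 − 0 = 2; medium effort: 10 − 7 = 3; high effort: 16 − 14 = 2. medium-risk stays.
high-risk (assigned low effort): low effort: 2 − 0 = 2; medium effort: 10 − 9 = 1; high effort: 16 − 18 = -2. high-risk stays.
Every type prefers its assigned level; separation holds.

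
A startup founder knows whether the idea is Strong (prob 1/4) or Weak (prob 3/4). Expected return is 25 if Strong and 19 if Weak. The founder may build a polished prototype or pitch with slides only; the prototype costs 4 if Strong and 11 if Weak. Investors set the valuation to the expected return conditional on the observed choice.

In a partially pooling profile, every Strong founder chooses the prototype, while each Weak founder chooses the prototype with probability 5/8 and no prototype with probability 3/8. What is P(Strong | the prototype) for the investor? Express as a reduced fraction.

8/23

P(the prototype) = (1/4)·1 + (3/4)·(5/8) = 23/32.
By Bayes' rule, P(Strong | the prototype) = (1/4) / (23/32) = 8/23.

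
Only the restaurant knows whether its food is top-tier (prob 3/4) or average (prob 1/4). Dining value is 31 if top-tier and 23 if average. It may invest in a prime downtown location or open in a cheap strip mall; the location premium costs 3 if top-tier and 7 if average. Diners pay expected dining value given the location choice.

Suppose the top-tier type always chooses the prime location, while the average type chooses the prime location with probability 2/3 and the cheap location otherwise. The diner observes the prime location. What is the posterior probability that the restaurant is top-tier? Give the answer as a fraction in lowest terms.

9/11

P(the prime location) = (3/4)·1 + (1/4)·(2/3) = 11/12.
By Bayes' rule, P(top-tier | the prime location) = (3/4) / (11/12) = 9/11.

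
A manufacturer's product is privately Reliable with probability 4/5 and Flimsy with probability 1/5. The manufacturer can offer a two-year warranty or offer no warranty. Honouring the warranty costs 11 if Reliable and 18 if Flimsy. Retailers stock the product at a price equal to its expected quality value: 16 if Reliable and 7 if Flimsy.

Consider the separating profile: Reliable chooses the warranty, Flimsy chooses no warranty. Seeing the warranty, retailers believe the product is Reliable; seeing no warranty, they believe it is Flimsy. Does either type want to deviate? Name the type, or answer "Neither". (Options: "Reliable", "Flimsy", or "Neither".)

Reliable

The warranty pays 16; no warranty pays 7.
Reliable: assigned the warranty, nets 16 − 11 = 5; deviating to no warranty nets 7.
Flimsy: assigned no warranty, nets 7; deviating to the warranty nets 16 − 18 = -2.
The Reliable type gains 2 by deviating.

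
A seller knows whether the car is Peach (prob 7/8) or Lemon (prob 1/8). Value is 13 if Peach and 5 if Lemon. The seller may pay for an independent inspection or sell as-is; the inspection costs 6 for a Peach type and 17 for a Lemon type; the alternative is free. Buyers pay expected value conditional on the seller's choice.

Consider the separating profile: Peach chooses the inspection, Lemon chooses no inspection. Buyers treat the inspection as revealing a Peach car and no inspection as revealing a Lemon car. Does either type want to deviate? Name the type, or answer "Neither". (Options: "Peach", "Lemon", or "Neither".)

The inspection pays 13; no inspection pays 5.
Peach: assigned the inspection, nets 13 − 6 = 7; deviating to no inspection nets 5.
Lemon: assigned no inspection, nets 5; deviating to the inspection nets 13 − 17 = -4.
Both types strictly prefer their assigned action; no profitable deviation.

Neither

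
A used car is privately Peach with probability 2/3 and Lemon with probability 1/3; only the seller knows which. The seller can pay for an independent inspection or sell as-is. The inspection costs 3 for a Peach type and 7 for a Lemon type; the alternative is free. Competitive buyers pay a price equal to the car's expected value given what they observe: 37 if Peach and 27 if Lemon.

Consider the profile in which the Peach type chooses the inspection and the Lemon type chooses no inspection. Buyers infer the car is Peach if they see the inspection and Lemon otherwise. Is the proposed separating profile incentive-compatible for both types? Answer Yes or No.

Under these beliefs, the inspection earns price 37 and no inspection earns price 27.
Peach: the inspection nets 37 − 3 = 34; no inspection nets 27. Peach prefers the inspection.
Lemon: the inspection nets 37 − 7 = 30; no inspection nets 27. Lemon would deviate to the inspection.
Lemon has a profitable deviation, so the profile is not an equilibrium.

No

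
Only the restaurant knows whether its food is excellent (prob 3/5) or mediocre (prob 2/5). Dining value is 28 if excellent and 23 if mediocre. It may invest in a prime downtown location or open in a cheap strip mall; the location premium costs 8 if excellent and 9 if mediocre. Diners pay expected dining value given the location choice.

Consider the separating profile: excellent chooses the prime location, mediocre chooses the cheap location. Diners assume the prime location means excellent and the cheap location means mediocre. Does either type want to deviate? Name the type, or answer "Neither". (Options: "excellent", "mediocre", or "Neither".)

excellent

The prime location pays 28; the cheap location pays 23.
excellent: assigned the prime location, nets 28 − 8 = 20; deviating to the cheap location nets 23.
mediocre: assigned the cheap location, nets 23; deviating to the prime location nets 28 − 9 = 19.
The excellent type gains 3 by deviating.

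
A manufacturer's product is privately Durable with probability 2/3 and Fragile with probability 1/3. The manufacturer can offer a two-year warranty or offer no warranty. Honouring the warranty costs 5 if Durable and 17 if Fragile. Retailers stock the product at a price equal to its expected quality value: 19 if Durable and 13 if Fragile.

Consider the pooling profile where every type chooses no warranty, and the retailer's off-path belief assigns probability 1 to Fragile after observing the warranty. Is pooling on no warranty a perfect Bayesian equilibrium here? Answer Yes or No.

Yes

On path, the retailer holds the prior and pays 2/3·19 + 1/3·13 = 17. Off path (the warranty), believing Fragile, it pays 13.
Durable: no warranty nets 17; the warranty nets 13 − 5 = 8. Durable stays.
Fragile: no warranty nets 17; the warranty nets 13 − 17 = -4. Fragile stays.
No type deviates, so pooling is sustained.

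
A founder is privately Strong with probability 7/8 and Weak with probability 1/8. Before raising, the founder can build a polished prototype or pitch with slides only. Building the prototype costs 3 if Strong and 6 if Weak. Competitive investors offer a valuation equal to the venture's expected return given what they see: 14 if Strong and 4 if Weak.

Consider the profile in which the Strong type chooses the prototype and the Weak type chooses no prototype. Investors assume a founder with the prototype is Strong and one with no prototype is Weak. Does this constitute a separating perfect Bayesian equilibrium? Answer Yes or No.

Under these beliefs, the prototype earns valuation 14 and no prototype earns valuation 4.
Strong: the prototype nets 14 − 3 = 11; no prototype nets 4. Strong prefers the prototype.
Weak: the prototype nets 14 − 6 = 8; no prototype nets 4. Weak would deviate to the prototype.
Weak has a profitable deviation, so the profile is not an equilibrium.

No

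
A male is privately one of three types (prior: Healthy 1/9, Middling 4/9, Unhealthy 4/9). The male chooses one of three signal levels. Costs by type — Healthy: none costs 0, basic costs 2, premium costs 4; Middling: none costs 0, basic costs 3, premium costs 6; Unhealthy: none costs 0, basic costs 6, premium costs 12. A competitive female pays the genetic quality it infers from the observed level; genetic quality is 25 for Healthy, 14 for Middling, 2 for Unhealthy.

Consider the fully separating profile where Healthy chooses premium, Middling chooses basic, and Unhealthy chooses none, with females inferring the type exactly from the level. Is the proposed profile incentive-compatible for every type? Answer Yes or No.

No

Separating mating payoffs: premium → 25, basic → 14, none → 2.
Healthy (assigned premium): none: 2 − 0 = 2; basic: 14 − 2 = 12; premium: 25 − 4 = 21. Healthy stays.
Middling (assigned basic): none: 2 − 0 = 2; basic: 14 − 3 = 11; premium: 25 − 6 = 19. Middling prefers premium.
Unhealthy (assigned none): none: 2 − 0 = 2; basic: 14 − 6 = 8; premium: 25 − 12 = 13. Unhealthy prefers premium.
At least one type deviates; the separating profile fails.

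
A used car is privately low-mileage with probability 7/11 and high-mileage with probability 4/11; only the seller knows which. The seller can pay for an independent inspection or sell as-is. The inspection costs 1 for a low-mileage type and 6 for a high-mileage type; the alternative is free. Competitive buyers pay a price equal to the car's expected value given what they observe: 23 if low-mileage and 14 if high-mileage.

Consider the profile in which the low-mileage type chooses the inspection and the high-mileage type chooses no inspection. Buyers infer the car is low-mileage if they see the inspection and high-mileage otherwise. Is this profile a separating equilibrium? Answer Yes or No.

No

Under these beliefs, the inspection earns price 23 and no inspection earns price 14.
low-mileage: the inspection nets 23 − 1 = 22; no inspection nets 14. low-mileage prefers the inspection.
high-mileage: the inspection nets 23 − 6 = 17; no inspection nets 14. high-mileage would deviate to the inspection.
high-mileage has a profitable deviation, so the profile is not an equilibrium.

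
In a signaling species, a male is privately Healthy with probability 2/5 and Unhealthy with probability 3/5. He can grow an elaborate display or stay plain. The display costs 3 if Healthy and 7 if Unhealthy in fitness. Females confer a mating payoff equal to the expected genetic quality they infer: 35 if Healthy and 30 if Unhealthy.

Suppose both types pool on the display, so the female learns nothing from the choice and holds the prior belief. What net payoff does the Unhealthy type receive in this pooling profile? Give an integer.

Pooled mating payoff = 2/5·35 + 3/5·30 = 32.
Unhealthy pays cost 7 for the display, so net payoff = 32 − 7 = 25.

25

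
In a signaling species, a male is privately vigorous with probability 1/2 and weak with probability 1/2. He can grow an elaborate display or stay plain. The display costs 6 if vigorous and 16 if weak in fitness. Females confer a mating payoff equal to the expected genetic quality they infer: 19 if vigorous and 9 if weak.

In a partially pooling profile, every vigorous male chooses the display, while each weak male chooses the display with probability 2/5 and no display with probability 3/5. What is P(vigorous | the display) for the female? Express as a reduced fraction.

P(the display) = (1/2)·1 + (1/2)·(2/5) = 7/10.
By Bayes' rule, P(vigorous | the display) = (1/2) / (7/10) = 5/7.

5/7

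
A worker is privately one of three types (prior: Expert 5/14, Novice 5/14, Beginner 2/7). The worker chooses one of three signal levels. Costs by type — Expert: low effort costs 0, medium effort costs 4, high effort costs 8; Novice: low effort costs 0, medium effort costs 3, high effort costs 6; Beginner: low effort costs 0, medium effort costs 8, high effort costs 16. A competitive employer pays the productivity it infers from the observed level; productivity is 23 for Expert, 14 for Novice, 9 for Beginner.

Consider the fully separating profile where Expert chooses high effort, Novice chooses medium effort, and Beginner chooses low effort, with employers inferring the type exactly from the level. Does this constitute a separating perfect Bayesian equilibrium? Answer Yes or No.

No

Separating wages: high effort → 23, medium effort → 14, low effort → 9.
Expert (assigned high effort): low effort: 9 − 0 = 9; medium effort: 14 − 4 = 10; high effort: 23 − 8 = 15. Expert stays.
Novice (assigned medium effort): low effort: 9 − 0 = 9; medium effort: 14 − 3 = 11; high effort: 23 − 6 = 17. Novice prefers high effort.
Beginner (assigned low effort): low effort: 9 − 0 = 9; medium effort: 14 − 8 = 6; high effort: 23 − 16 = 7. Beginner stays.
At least one type deviates; the separating profile fails.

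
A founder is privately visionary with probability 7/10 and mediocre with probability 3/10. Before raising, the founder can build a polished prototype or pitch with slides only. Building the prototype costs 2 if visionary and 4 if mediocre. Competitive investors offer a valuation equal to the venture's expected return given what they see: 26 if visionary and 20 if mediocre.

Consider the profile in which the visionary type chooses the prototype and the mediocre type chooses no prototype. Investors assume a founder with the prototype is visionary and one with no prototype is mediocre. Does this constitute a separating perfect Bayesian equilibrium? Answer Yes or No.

No

Under these beliefs, the prototype earns valuation 26 and no prototype earns valuation 20.
visionary: the prototype nets 26 − 2 = 24; no prototype nets 20. visionary prefers the prototype.
mediocre: the prototype nets 26 − 4 = 22; no prototype nets 20. mediocre would deviate to the prototype.
mediocre has a profitable deviation, so the profile is not an equilibrium.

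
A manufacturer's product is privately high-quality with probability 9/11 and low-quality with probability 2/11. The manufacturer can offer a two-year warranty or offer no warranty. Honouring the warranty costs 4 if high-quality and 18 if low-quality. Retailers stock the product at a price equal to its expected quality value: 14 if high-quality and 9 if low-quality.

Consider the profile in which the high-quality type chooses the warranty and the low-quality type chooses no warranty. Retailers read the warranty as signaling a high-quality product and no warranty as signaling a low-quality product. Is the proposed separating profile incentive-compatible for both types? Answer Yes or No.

Yes

Under these beliefs, the warranty earns price 14 and no warranty earns price 9.
high-quality: the warranty nets 14 − 4 = 10; no warranty nets 9. high-quality prefers the warranty.
low-quality: the warranty nets 14 − 18 = -4; no warranty nets 9. low-quality prefers no warranty.
Neither type deviates, so the separating profile is an equilibrium.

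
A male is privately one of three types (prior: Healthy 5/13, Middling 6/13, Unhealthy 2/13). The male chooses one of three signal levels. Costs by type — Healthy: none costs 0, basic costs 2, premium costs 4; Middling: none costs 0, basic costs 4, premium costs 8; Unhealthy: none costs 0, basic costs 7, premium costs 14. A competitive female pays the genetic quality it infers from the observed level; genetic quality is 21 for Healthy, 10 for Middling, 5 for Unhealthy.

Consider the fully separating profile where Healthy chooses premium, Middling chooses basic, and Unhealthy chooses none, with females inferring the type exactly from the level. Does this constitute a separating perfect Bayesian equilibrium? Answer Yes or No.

No

Separating mating payoffs: premium → 21, basic → 10, none → 5.
Healthy (assigned premium): none: 5 − 0 = 5; basic: 10 − 2 = 8; premium: 21 − 4 = 17. Healthy stays.
Middling (assigned basic): none: 5 − 0 = 5; basic: 10 − 4 = 6; premium: 21 − 8 = 13. Middling prefers premium.
Unhealthy (assigned none): none: 5 − 0 = 5; basic: 10 − 7 = 3; premium: 21 − 14 = 7. Unhealthy prefers premium.
At least one type deviates; the separating profile fails.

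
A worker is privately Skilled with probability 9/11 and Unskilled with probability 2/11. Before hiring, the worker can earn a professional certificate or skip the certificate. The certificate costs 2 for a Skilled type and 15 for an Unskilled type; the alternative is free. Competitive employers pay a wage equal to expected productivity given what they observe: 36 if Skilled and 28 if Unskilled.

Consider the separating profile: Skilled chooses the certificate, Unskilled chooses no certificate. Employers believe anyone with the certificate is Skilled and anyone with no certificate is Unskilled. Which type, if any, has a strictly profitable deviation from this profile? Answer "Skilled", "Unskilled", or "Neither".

The certificate pays 36; no certificate pays 28.
Skilled: assigned the certificate, nets 36 − 2 = 34; deviating to no certificate nets 28.
Unskilled: assigned no certificate, nets 28; deviating to the certificate nets 36 − 15 = 21.
Both types strictly prefer their assigned action; no profitable deviation.

Neither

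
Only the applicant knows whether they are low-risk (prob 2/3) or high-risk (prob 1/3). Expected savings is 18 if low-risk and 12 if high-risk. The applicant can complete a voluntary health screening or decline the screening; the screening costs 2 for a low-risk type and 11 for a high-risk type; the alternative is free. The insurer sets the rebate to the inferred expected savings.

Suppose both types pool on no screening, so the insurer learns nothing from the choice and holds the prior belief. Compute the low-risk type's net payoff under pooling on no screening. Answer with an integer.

Pooled rebate = 2/3·18 + 1/3·12 = 16.
low-risk pays no cost for no screening, so net payoff = 16.

16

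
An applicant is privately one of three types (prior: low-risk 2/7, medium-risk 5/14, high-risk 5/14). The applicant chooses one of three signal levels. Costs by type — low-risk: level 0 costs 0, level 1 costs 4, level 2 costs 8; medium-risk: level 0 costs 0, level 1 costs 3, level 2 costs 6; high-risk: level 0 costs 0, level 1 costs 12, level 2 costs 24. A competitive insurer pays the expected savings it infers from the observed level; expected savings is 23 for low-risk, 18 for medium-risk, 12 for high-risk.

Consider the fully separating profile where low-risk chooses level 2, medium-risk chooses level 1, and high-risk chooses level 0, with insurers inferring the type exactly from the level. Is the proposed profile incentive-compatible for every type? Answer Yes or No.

Separating rebates: level 2 → 23, level 1 → 18, level 0 → 12.
low-risk (assigned level 2): level 0: 12 − 0 = 12; level 1: 18 − 4 = 14; level 2: 23 − 8 = 15. low-risk stays.
medium-risk (assigned level 1): level 0: 12 − 0 = 12; level 1: 18 − 3 = 15; level 2: 23 − 6 = 17. medium-risk prefers level 2.
high-risk (assigned level 0): level 0: 12 − 0 = 12; level 1: 18 − 12 = 6; level 2: 23 − 24 = -1. high-risk stays.
At least one type deviates; the separating profile fails.

No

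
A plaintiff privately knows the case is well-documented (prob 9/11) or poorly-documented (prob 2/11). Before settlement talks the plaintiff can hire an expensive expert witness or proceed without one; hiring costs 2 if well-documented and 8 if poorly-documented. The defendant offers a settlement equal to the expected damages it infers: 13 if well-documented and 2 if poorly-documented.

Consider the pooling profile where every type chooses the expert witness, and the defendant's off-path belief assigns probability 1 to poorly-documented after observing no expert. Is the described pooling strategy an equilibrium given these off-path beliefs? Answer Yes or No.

On path, the defendant holds the prior and pays 9/11·13 + 2/11·2 = 11. Off path (no expert), believing poorly-documented, it pays 2.
well-documented: the expert witness nets 11 − 2 = 9; no expert nets 2. well-documented stays.
poorly-documented: the expert witness nets 11 − 8 = 3; no expert nets 2. poorly-documented stays.
No type deviates, so pooling is sustained.

Yes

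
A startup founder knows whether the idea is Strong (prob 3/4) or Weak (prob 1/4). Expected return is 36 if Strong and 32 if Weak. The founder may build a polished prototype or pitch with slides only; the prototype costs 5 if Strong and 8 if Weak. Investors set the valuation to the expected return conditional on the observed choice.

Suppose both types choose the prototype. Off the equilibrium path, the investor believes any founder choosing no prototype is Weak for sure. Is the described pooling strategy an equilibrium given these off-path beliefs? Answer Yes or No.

No

On path, the investor holds the prior and pays 3/4·36 + 1/4·32 = 35. Off path (no prototype), believing Weak, it pays 32.
Strong: the prototype nets 35 − 5 = 30; no prototype nets 32. Strong would deviate.
Weak: the prototype nets 35 − 8 = 27; no prototype nets 32. Weak would deviate.
A type deviates, so pooling fails.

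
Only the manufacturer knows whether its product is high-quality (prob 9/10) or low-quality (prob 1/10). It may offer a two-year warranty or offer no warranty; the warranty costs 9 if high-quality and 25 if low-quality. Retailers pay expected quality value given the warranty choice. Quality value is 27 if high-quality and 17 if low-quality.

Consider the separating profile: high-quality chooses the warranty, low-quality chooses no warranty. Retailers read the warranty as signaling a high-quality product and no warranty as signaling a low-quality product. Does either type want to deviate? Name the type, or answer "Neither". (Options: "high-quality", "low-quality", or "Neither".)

Neither

The warranty pays 27; no warranty pays 17.
high-quality: assigned the warranty, nets 27 − 9 = 18; deviating to no warranty nets 17.
low-quality: assigned no warranty, nets 17; deviating to the warranty nets 27 − 25 = 2.
Both types strictly prefer their assigned action; no profitable deviation.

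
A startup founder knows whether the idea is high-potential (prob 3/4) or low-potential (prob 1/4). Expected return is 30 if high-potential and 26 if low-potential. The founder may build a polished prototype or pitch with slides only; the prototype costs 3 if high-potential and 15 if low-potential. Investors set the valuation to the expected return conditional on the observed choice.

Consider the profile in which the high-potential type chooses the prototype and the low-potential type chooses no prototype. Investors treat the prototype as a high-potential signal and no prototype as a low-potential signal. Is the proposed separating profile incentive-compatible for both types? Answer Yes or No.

Under these beliefs, the prototype earns valuation 30 and no prototype earns valuation 26.
high-potential: the prototype nets 30 − 3 = 27; no prototype nets 26. high-potential prefers the prototype.
low-potential: the prototype nets 30 − 15 = 15; no prototype nets 26. low-potential prefers no prototype.
Neither type deviates, so the separating profile is an equilibrium.

Yes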